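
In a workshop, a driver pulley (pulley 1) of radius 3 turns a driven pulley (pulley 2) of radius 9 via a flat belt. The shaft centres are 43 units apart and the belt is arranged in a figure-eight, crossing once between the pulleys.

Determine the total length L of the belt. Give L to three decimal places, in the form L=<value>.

L=127.070

crossed belt: β = asin((r1+r2)/C) = asin(12/43) = 16.2047°
wrap1 = wrap2 = π + 2β = 212.4094°
tangent length = C·cosβ = 41.2916
L = (r1+r2)·wrap + 2·C·cosβ = 12·3.7072 + 2·41.2916 = 127.0702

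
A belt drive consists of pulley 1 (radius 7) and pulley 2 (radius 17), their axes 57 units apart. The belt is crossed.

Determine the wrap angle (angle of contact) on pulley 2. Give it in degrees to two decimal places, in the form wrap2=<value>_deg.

crossed belt: β = asin((r1+r2)/C) = asin(24/57) = 24.9011°
wrap1 = wrap2 = π + 2β = 229.8021°

wrap2=229.80_deg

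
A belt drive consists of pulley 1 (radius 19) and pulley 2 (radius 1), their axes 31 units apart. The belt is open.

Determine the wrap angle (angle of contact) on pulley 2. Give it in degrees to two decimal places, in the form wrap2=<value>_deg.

wrap2=109.01_deg

open belt: β = asin((r2−r1)/C) = asin(-18/31) = -35.4959°
wrap1 = π − 2β = 250.9919°
wrap2 = π + 2β = 109.0081°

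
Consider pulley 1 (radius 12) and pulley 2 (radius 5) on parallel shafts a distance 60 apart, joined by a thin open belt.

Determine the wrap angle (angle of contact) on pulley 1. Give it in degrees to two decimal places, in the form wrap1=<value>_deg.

wrap1=193.40_deg

open belt: β = asin((r2−r1)/C) = asin(-7/60) = -6.6998°
wrap1 = π − 2β = 193.3995°
wrap2 = π + 2β = 166.6005°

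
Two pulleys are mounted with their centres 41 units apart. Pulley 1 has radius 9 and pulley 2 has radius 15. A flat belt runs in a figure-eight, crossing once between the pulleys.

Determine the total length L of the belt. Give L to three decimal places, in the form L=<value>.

crossed belt: β = asin((r1+r2)/C) = asin(24/41) = 35.8288°
wrap1 = wrap2 = π + 2β = 251.6577°
tangent length = C·cosβ = 33.2415
L = (r1+r2)·wrap + 2·C·cosβ = 24·4.3923 + 2·33.2415 = 171.8972

L=171.897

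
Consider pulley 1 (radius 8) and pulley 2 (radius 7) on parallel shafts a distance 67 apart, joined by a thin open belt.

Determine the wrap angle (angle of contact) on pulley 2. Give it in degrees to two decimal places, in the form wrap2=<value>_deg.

open belt: β = asin((r2−r1)/C) = asin(-1/67) = -0.8552°
wrap1 = π − 2β = 181.7104°
wrap2 = π + 2β = 178.2896°

wrap2=178.29_deg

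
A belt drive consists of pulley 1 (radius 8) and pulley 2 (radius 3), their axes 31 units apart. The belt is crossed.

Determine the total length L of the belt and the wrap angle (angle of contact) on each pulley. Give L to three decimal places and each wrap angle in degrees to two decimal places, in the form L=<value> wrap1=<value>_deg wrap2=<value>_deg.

crossed belt: β = asin((r1+r2)/C) = asin(11/31) = 20.7836°
wrap1 = wrap2 = π + 2β = 221.5671°
tangent length = C·cosβ = 28.9828
L = (r1+r2)·wrap + 2·C·cosβ = 11·3.8671 + 2·28.9828 = 100.5033

L=100.503 wrap1=221.57_deg wrap2=221.57_deg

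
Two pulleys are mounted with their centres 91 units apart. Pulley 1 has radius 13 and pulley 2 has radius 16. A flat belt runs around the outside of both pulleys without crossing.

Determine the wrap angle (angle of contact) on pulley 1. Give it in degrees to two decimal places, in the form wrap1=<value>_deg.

wrap1=176.22_deg

open belt: β = asin((r2−r1)/C) = asin(3/91) = 1.8892°
wrap1 = π − 2β = 176.2216°
wrap2 = π + 2β = 183.7784°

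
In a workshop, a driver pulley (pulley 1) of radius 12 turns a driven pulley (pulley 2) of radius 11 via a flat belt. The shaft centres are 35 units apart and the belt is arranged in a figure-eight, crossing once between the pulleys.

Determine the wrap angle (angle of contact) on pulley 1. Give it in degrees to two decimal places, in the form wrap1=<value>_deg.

wrap1=262.16_deg

crossed belt: β = asin((r1+r2)/C) = asin(23/35) = 41.0823°
wrap1 = wrap2 = π + 2β = 262.1647°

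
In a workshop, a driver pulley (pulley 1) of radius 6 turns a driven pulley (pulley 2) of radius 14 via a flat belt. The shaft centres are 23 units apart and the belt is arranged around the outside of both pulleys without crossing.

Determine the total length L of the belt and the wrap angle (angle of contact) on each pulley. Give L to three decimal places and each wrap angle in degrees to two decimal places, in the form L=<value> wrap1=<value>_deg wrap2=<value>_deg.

L=111.644 wrap1=139.29_deg wrap2=220.71_deg

open belt: β = asin((r2−r1)/C) = asin(8/23) = 20.3544°
wrap1 = π − 2β = 139.2912°
wrap2 = π + 2β = 220.7088°
tangent length = C·cosβ = 21.5639
L = r1·wrap1 + r2·wrap2 + 2·C·cosβ = 6·2.4311 + 14·3.8521 + 2·21.5639 = 111.6436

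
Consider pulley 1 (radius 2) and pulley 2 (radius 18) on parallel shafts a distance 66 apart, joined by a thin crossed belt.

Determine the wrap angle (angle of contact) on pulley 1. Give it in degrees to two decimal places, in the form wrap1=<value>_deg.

crossed belt: β = asin((r1+r2)/C) = asin(20/66) = 17.6397°
wrap1 = wrap2 = π + 2β = 215.2794°

wrap1=215.28_deg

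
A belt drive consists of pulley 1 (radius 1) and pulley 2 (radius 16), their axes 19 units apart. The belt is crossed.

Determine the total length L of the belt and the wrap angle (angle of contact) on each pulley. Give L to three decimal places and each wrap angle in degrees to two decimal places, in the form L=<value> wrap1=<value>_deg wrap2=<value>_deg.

crossed belt: β = asin((r1+r2)/C) = asin(17/19) = 63.4746°
wrap1 = wrap2 = π + 2β = 306.9493°
tangent length = C·cosβ = 8.4853
L = (r1+r2)·wrap + 2·C·cosβ = 17·5.3573 + 2·8.4853 = 108.0443

L=108.044 wrap1=306.95_deg wrap2=306.95_deg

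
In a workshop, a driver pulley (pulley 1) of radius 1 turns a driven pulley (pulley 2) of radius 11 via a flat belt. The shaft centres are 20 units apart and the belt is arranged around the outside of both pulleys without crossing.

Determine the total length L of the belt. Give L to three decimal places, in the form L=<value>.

L=82.812

open belt: β = asin((r2−r1)/C) = asin(10/20) = 30.0000°
wrap1 = π − 2β = 120.0000°
wrap2 = π + 2β = 240.0000°
tangent length = C·cosβ = 17.3205
L = r1·wrap1 + r2·wrap2 + 2·C·cosβ = 1·2.0944 + 11·4.1888 + 2·17.3205 = 82.8121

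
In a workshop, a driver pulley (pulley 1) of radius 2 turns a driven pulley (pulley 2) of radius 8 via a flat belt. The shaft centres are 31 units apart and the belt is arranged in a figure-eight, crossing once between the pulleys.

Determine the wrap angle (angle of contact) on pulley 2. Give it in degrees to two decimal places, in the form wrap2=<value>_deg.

crossed belt: β = asin((r1+r2)/C) = asin(10/31) = 18.8191°
wrap1 = wrap2 = π + 2β = 217.6381°

wrap2=217.64_deg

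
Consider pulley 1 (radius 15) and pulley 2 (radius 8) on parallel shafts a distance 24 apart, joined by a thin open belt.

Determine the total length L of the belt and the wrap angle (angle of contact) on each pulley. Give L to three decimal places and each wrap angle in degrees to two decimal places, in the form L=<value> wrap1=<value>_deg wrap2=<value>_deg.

L=122.313 wrap1=213.92_deg wrap2=146.08_deg

open belt: β = asin((r2−r1)/C) = asin(-7/24) = -16.9578°
wrap1 = π − 2β = 213.9155°
wrap2 = π + 2β = 146.0845°
tangent length = C·cosβ = 22.9565
L = r1·wrap1 + r2·wrap2 + 2·C·cosβ = 15·3.7335 + 8·2.5497 + 2·22.9565 = 122.3132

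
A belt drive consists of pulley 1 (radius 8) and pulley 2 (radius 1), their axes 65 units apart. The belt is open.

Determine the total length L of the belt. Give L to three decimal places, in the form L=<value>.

open belt: β = asin((r2−r1)/C) = asin(-7/65) = -6.1823°
wrap1 = π − 2β = 192.3646°
wrap2 = π + 2β = 167.6354°
tangent length = C·cosβ = 64.6220
L = r1·wrap1 + r2·wrap2 + 2·C·cosβ = 8·3.3574 + 1·2.9258 + 2·64.6220 = 159.0289

L=159.029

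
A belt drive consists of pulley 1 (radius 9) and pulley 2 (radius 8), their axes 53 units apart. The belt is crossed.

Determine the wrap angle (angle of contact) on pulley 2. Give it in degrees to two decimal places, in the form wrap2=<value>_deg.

wrap2=217.42_deg

crossed belt: β = asin((r1+r2)/C) = asin(17/53) = 18.7086°
wrap1 = wrap2 = π + 2β = 217.4171°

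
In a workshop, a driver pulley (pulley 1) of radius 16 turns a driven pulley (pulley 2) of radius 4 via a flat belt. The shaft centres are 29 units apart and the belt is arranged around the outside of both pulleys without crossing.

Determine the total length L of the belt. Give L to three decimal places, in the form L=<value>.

open belt: β = asin((r2−r1)/C) = asin(-12/29) = -24.4433°
wrap1 = π − 2β = 228.8867°
wrap2 = π + 2β = 131.1133°
tangent length = C·cosβ = 26.4008
L = r1·wrap1 + r2·wrap2 + 2·C·cosβ = 16·3.9948 + 4·2.2884 + 2·26.4008 = 125.8722

L=125.872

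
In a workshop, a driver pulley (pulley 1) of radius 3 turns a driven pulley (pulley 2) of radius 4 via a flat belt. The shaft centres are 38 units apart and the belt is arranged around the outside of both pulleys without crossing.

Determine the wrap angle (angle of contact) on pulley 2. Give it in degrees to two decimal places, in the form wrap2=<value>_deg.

open belt: β = asin((r2−r1)/C) = asin(1/38) = 1.5080°
wrap1 = π − 2β = 176.9841°
wrap2 = π + 2β = 183.0159°

wrap2=183.02_deg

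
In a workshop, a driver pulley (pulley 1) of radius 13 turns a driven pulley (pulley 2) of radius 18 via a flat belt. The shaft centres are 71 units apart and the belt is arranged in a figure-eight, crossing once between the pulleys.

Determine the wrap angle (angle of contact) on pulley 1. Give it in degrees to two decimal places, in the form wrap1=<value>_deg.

wrap1=231.78_deg

crossed belt: β = asin((r1+r2)/C) = asin(31/71) = 25.8884°
wrap1 = wrap2 = π + 2β = 231.7768°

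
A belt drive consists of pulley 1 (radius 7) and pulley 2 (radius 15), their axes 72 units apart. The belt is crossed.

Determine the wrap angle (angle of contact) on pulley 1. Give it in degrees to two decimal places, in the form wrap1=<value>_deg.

crossed belt: β = asin((r1+r2)/C) = asin(22/72) = 17.7916°
wrap1 = wrap2 = π + 2β = 215.5832°

wrap1=215.58_deg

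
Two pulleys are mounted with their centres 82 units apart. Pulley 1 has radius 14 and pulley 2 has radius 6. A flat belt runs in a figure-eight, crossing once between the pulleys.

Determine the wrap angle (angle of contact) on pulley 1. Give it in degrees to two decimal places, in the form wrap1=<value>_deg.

crossed belt: β = asin((r1+r2)/C) = asin(20/82) = 14.1170°
wrap1 = wrap2 = π + 2β = 208.2340°

wrap1=208.23_deg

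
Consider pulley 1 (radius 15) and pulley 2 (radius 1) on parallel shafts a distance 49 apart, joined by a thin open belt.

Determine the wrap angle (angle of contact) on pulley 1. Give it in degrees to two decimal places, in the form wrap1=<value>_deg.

open belt: β = asin((r2−r1)/C) = asin(-14/49) = -16.6015°
wrap1 = π − 2β = 213.2031°
wrap2 = π + 2β = 146.7969°

wrap1=213.20_deg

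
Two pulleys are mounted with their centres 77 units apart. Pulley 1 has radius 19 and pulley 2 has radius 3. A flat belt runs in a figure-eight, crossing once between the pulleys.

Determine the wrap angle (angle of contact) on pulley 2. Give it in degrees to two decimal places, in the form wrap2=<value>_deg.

crossed belt: β = asin((r1+r2)/C) = asin(22/77) = 16.6015°
wrap1 = wrap2 = π + 2β = 213.2031°

wrap2=213.20_deg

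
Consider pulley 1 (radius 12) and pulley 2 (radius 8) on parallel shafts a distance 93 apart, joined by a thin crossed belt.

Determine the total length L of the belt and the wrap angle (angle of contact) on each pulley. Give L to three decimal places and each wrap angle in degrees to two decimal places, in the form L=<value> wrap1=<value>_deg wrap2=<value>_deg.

crossed belt: β = asin((r1+r2)/C) = asin(20/93) = 12.4187°
wrap1 = wrap2 = π + 2β = 204.8374°
tangent length = C·cosβ = 90.8240
L = (r1+r2)·wrap + 2·C·cosβ = 20·3.5751 + 2·90.8240 = 253.1497

L=253.150 wrap1=204.84_deg wrap2=204.84_deg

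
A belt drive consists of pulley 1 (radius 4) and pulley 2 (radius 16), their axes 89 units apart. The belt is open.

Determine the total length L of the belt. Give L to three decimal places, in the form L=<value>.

L=242.452

open belt: β = asin((r2−r1)/C) = asin(12/89) = 7.7489°
wrap1 = π − 2β = 164.5023°
wrap2 = π + 2β = 195.4977°
tangent length = C·cosβ = 88.1873
L = r1·wrap1 + r2·wrap2 + 2·C·cosβ = 4·2.8711 + 16·3.4121 + 2·88.1873 = 242.4523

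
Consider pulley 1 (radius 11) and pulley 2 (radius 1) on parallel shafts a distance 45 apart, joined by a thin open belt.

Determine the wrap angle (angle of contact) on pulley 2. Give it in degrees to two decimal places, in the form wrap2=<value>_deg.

wrap2=154.32_deg

open belt: β = asin((r2−r1)/C) = asin(-10/45) = -12.8396°
wrap1 = π − 2β = 205.6792°
wrap2 = π + 2β = 154.3208°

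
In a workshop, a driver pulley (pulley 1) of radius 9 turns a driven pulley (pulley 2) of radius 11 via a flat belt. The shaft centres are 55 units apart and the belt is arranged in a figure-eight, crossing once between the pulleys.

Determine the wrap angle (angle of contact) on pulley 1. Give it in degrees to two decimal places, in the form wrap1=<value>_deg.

wrap1=222.65_deg

crossed belt: β = asin((r1+r2)/C) = asin(20/55) = 21.3237°
wrap1 = wrap2 = π + 2β = 222.6474°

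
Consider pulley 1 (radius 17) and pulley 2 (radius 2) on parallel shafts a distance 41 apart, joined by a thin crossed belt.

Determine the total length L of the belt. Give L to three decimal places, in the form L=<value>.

crossed belt: β = asin((r1+r2)/C) = asin(19/41) = 27.6077°
wrap1 = wrap2 = π + 2β = 235.2153°
tangent length = C·cosβ = 36.3318
L = (r1+r2)·wrap + 2·C·cosβ = 19·4.1053 + 2·36.3318 = 150.6640

L=150.664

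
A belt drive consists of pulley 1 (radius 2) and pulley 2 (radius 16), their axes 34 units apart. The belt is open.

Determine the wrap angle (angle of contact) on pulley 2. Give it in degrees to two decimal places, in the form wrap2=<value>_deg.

wrap2=228.63_deg

open belt: β = asin((r2−r1)/C) = asin(14/34) = 24.3157°
wrap1 = π − 2β = 131.3685°
wrap2 = π + 2β = 228.6315°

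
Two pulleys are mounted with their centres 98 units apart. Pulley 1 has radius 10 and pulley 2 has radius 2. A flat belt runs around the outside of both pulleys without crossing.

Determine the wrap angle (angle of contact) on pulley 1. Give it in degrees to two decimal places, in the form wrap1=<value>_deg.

wrap1=189.36_deg

open belt: β = asin((r2−r1)/C) = asin(-8/98) = -4.6824°
wrap1 = π − 2β = 189.3648°
wrap2 = π + 2β = 170.6352°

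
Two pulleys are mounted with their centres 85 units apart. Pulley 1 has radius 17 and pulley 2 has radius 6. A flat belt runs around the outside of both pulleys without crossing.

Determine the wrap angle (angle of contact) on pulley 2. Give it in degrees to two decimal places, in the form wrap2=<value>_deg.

open belt: β = asin((r2−r1)/C) = asin(-11/85) = -7.4356°
wrap1 = π − 2β = 194.8712°
wrap2 = π + 2β = 165.1288°

wrap2=165.13_deg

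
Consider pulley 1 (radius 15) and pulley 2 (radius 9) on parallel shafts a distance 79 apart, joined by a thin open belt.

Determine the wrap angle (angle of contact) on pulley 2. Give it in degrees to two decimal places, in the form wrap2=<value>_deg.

wrap2=171.29_deg

open belt: β = asin((r2−r1)/C) = asin(-6/79) = -4.3558°
wrap1 = π − 2β = 188.7115°
wrap2 = π + 2β = 171.2885°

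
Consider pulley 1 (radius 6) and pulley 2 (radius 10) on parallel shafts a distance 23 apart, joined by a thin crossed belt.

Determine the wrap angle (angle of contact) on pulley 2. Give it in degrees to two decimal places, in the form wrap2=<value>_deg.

crossed belt: β = asin((r1+r2)/C) = asin(16/23) = 44.0792°
wrap1 = wrap2 = π + 2β = 268.1584°

wrap2=268.16_deg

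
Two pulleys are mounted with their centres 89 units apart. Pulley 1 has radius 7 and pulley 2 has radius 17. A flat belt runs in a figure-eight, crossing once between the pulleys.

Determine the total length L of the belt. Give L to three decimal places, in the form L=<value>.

L=259.910

crossed belt: β = asin((r1+r2)/C) = asin(24/89) = 15.6442°
wrap1 = wrap2 = π + 2β = 211.2884°
tangent length = C·cosβ = 85.7030
L = (r1+r2)·wrap + 2·C·cosβ = 24·3.6877 + 2·85.7030 = 259.9102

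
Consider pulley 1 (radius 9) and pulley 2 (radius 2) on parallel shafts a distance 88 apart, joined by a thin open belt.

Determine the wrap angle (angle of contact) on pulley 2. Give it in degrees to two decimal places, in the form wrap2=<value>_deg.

open belt: β = asin((r2−r1)/C) = asin(-7/88) = -4.5624°
wrap1 = π − 2β = 189.1249°
wrap2 = π + 2β = 170.8751°

wrap2=170.88_deg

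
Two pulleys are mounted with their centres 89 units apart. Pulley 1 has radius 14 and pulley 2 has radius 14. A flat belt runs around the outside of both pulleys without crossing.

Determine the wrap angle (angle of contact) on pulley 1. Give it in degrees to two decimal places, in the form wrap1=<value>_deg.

wrap1=180.00_deg

open belt: β = asin((r2−r1)/C) = asin(0/89) = 0.0000°
wrap1 = π − 2β = 180.0000°
wrap2 = π + 2β = 180.0000°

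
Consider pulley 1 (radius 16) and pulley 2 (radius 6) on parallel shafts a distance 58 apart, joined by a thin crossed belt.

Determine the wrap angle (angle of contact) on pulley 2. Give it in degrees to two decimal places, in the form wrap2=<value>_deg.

wrap2=224.58_deg

crossed belt: β = asin((r1+r2)/C) = asin(22/58) = 22.2910°
wrap1 = wrap2 = π + 2β = 224.5819°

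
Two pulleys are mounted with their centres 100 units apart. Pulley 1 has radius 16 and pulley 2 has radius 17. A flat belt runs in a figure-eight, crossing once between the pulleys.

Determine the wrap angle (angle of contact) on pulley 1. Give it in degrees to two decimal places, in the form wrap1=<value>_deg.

crossed belt: β = asin((r1+r2)/C) = asin(33/100) = 19.2688°
wrap1 = wrap2 = π + 2β = 218.5376°

wrap1=218.54_deg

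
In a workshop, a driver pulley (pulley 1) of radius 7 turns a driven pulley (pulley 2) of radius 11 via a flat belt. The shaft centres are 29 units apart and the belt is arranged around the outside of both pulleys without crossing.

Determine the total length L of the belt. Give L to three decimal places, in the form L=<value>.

L=115.101

open belt: β = asin((r2−r1)/C) = asin(4/29) = 7.9281°
wrap1 = π − 2β = 164.1437°
wrap2 = π + 2β = 195.8563°
tangent length = C·cosβ = 28.7228
L = r1·wrap1 + r2·wrap2 + 2·C·cosβ = 7·2.8648 + 11·3.4183 + 2·28.7228 = 115.1013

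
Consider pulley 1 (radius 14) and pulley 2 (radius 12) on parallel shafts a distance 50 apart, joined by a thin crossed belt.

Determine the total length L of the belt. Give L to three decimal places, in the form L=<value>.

L=195.534

crossed belt: β = asin((r1+r2)/C) = asin(26/50) = 31.3323°
wrap1 = wrap2 = π + 2β = 242.6645°
tangent length = C·cosβ = 42.7083
L = (r1+r2)·wrap + 2·C·cosβ = 26·4.2353 + 2·42.7083 = 195.5343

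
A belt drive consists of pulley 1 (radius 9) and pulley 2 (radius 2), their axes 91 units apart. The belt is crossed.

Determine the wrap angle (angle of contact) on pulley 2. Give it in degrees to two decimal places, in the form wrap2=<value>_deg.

crossed belt: β = asin((r1+r2)/C) = asin(11/91) = 6.9428°
wrap1 = wrap2 = π + 2β = 193.8857°

wrap2=193.89_deg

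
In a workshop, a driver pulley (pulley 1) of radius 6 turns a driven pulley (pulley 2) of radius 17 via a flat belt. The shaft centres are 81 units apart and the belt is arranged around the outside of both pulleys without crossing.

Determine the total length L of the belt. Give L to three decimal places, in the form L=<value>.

L=235.753

open belt: β = asin((r2−r1)/C) = asin(11/81) = 7.8050°
wrap1 = π − 2β = 164.3899°
wrap2 = π + 2β = 195.6101°
tangent length = C·cosβ = 80.2496
L = r1·wrap1 + r2·wrap2 + 2·C·cosβ = 6·2.8691 + 17·3.4140 + 2·80.2496 = 235.7528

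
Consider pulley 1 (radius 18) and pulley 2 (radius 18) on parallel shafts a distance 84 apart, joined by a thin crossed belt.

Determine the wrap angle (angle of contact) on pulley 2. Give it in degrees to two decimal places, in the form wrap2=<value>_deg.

wrap2=230.75_deg

crossed belt: β = asin((r1+r2)/C) = asin(36/84) = 25.3769°
wrap1 = wrap2 = π + 2β = 230.7539°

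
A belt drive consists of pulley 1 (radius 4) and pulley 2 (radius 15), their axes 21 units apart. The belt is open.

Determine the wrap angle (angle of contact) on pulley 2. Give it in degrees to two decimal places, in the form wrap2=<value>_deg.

open belt: β = asin((r2−r1)/C) = asin(11/21) = 31.5881°
wrap1 = π − 2β = 116.8237°
wrap2 = π + 2β = 243.1763°

wrap2=243.18_deg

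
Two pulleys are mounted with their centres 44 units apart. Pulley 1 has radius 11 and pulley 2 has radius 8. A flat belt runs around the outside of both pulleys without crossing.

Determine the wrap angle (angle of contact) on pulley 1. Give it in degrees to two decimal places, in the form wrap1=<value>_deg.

open belt: β = asin((r2−r1)/C) = asin(-3/44) = -3.9096°
wrap1 = π − 2β = 187.8191°
wrap2 = π + 2β = 172.1809°

wrap1=187.82_deg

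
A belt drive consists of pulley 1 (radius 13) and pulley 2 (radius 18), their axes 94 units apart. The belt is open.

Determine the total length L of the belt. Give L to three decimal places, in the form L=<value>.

L=285.655

open belt: β = asin((r2−r1)/C) = asin(5/94) = 3.0491°
wrap1 = π − 2β = 173.9018°
wrap2 = π + 2β = 186.0982°
tangent length = C·cosβ = 93.8669
L = r1·wrap1 + r2·wrap2 + 2·C·cosβ = 13·3.0352 + 18·3.2480 + 2·93.8669 = 285.6554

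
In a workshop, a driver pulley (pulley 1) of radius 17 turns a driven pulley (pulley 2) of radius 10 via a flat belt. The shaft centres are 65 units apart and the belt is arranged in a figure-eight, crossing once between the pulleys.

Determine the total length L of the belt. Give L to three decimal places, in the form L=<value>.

crossed belt: β = asin((r1+r2)/C) = asin(27/65) = 24.5435°
wrap1 = wrap2 = π + 2β = 229.0871°
tangent length = C·cosβ = 59.1270
L = (r1+r2)·wrap + 2·C·cosβ = 27·3.9983 + 2·59.1270 = 226.2087

L=226.209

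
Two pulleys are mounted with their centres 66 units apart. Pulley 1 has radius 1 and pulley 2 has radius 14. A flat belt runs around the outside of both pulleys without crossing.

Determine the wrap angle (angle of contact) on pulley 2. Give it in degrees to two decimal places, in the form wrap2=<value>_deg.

wrap2=202.72_deg

open belt: β = asin((r2−r1)/C) = asin(13/66) = 11.3598°
wrap1 = π − 2β = 157.2804°
wrap2 = π + 2β = 202.7196°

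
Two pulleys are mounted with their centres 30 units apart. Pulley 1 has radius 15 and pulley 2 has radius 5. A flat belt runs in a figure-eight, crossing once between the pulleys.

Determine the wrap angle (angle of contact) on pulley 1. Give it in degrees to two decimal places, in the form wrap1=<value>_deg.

wrap1=263.62_deg

crossed belt: β = asin((r1+r2)/C) = asin(20/30) = 41.8103°
wrap1 = wrap2 = π + 2β = 263.6206°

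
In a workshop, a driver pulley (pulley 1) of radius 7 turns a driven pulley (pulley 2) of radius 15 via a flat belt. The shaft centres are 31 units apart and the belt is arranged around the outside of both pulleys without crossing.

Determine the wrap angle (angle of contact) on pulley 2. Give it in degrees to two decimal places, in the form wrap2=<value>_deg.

wrap2=209.91_deg

open belt: β = asin((r2−r1)/C) = asin(8/31) = 14.9552°
wrap1 = π − 2β = 150.0895°
wrap2 = π + 2β = 209.9105°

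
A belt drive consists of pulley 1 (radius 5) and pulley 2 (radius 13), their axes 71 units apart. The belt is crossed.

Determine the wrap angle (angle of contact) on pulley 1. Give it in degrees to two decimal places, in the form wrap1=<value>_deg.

wrap1=209.37_deg

crossed belt: β = asin((r1+r2)/C) = asin(18/71) = 14.6860°
wrap1 = wrap2 = π + 2β = 209.3719°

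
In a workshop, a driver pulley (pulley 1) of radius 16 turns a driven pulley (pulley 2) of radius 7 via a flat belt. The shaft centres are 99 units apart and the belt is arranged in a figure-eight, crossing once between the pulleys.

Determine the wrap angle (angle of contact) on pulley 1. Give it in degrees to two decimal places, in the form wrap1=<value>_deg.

wrap1=206.87_deg

crossed belt: β = asin((r1+r2)/C) = asin(23/99) = 13.4339°
wrap1 = wrap2 = π + 2β = 206.8678°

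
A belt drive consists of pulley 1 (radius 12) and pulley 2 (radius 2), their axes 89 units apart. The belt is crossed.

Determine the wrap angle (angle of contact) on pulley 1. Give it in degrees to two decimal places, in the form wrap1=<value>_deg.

wrap1=198.10_deg

crossed belt: β = asin((r1+r2)/C) = asin(14/89) = 9.0504°
wrap1 = wrap2 = π + 2β = 198.1008°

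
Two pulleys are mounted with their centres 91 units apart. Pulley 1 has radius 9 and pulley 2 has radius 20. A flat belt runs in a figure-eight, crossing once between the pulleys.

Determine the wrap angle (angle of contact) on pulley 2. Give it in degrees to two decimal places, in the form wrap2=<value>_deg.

crossed belt: β = asin((r1+r2)/C) = asin(29/91) = 18.5832°
wrap1 = wrap2 = π + 2β = 217.1664°

wrap2=217.17_deg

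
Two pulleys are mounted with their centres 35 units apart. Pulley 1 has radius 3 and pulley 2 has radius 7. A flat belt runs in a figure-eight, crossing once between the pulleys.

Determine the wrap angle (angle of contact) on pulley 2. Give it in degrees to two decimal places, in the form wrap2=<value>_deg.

wrap2=213.20_deg

crossed belt: β = asin((r1+r2)/C) = asin(10/35) = 16.6015°
wrap1 = wrap2 = π + 2β = 213.2031°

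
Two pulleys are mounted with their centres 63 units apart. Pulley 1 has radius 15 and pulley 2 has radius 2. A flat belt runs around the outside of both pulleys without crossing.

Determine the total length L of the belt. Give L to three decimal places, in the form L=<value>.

open belt: β = asin((r2−r1)/C) = asin(-13/63) = -11.9085°
wrap1 = π − 2β = 203.8170°
wrap2 = π + 2β = 156.1830°
tangent length = C·cosβ = 61.6441
L = r1·wrap1 + r2·wrap2 + 2·C·cosβ = 15·3.5573 + 2·2.7259 + 2·61.6441 = 182.0993

L=182.099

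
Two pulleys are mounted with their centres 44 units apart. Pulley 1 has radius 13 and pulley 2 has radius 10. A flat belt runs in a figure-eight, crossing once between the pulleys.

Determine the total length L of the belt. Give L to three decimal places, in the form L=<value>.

crossed belt: β = asin((r1+r2)/C) = asin(23/44) = 31.5154°
wrap1 = wrap2 = π + 2β = 243.0307°
tangent length = C·cosβ = 37.5100
L = (r1+r2)·wrap + 2·C·cosβ = 23·4.2417 + 2·37.5100 = 172.5788

L=172.579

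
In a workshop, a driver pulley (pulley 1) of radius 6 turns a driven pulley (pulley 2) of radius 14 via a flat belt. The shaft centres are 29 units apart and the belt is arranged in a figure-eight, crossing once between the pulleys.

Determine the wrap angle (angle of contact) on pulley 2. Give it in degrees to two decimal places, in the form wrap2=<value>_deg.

wrap2=267.21_deg

crossed belt: β = asin((r1+r2)/C) = asin(20/29) = 43.6028°
wrap1 = wrap2 = π + 2β = 267.2056°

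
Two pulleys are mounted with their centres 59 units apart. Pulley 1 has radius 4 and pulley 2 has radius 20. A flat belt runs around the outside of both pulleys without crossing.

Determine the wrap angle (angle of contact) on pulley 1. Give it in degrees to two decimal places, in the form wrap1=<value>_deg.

wrap1=148.53_deg

open belt: β = asin((r2−r1)/C) = asin(16/59) = 15.7349°
wrap1 = π − 2β = 148.5302°
wrap2 = π + 2β = 211.4698°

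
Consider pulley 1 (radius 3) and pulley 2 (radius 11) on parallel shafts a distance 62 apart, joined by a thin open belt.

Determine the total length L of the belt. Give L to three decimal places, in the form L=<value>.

open belt: β = asin((r2−r1)/C) = asin(8/62) = 7.4137°
wrap1 = π − 2β = 165.1727°
wrap2 = π + 2β = 194.8273°
tangent length = C·cosβ = 61.4817
L = r1·wrap1 + r2·wrap2 + 2·C·cosβ = 3·2.8828 + 11·3.4004 + 2·61.4817 = 169.0160

L=169.016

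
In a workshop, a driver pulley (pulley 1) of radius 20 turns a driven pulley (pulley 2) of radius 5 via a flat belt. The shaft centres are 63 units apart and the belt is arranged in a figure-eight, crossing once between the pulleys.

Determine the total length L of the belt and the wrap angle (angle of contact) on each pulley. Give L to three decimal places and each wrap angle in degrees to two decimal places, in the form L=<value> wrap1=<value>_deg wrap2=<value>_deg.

L=214.597 wrap1=226.76_deg wrap2=226.76_deg

crossed belt: β = asin((r1+r2)/C) = asin(25/63) = 23.3799°
wrap1 = wrap2 = π + 2β = 226.7597°
tangent length = C·cosβ = 57.8273
L = (r1+r2)·wrap + 2·C·cosβ = 25·3.9577 + 2·57.8273 = 214.5973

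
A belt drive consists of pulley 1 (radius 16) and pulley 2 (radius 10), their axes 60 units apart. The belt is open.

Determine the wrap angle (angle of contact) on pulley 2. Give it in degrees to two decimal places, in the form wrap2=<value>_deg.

wrap2=168.52_deg

open belt: β = asin((r2−r1)/C) = asin(-6/60) = -5.7392°
wrap1 = π − 2β = 191.4783°
wrap2 = π + 2β = 168.5217°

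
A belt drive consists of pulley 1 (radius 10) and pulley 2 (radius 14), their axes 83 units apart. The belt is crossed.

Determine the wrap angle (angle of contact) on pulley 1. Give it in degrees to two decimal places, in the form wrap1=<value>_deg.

crossed belt: β = asin((r1+r2)/C) = asin(24/83) = 16.8075°
wrap1 = wrap2 = π + 2β = 213.6149°

wrap1=213.61_deg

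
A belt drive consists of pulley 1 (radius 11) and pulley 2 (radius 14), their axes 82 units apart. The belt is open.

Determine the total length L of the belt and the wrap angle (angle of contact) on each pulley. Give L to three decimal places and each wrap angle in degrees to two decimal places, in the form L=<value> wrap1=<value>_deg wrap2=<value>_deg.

L=242.650 wrap1=175.81_deg wrap2=184.19_deg

open belt: β = asin((r2−r1)/C) = asin(3/82) = 2.0967°
wrap1 = π − 2β = 175.8067°
wrap2 = π + 2β = 184.1933°
tangent length = C·cosβ = 81.9451
L = r1·wrap1 + r2·wrap2 + 2·C·cosβ = 11·3.0684 + 14·3.2148 + 2·81.9451 = 242.6496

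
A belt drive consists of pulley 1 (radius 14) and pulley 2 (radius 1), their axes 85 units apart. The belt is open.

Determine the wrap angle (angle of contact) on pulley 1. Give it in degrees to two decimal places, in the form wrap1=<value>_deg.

open belt: β = asin((r2−r1)/C) = asin(-13/85) = -8.7974°
wrap1 = π − 2β = 197.5948°
wrap2 = π + 2β = 162.4052°

wrap1=197.59_deg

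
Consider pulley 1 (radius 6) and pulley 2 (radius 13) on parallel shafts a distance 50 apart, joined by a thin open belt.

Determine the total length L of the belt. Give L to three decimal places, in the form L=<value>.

open belt: β = asin((r2−r1)/C) = asin(7/50) = 8.0478°
wrap1 = π − 2β = 163.9043°
wrap2 = π + 2β = 196.0957°
tangent length = C·cosβ = 49.5076
L = r1·wrap1 + r2·wrap2 + 2·C·cosβ = 6·2.8607 + 13·3.4225 + 2·49.5076 = 160.6719

L=160.672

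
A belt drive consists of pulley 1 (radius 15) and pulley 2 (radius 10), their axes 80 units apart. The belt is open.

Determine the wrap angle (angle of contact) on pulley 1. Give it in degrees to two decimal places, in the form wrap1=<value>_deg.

wrap1=187.17_deg

open belt: β = asin((r2−r1)/C) = asin(-5/80) = -3.5833°
wrap1 = π − 2β = 187.1666°
wrap2 = π + 2β = 172.8334°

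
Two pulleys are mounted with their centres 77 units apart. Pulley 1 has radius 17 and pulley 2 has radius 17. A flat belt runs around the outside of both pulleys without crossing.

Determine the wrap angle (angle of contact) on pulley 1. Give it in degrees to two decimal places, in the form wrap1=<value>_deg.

open belt: β = asin((r2−r1)/C) = asin(0/77) = 0.0000°
wrap1 = π − 2β = 180.0000°
wrap2 = π + 2β = 180.0000°

wrap1=180.00_deg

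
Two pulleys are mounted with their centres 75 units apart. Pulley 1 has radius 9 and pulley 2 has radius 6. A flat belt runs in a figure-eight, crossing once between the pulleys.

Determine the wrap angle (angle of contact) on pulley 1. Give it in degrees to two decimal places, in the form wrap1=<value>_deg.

wrap1=203.07_deg

crossed belt: β = asin((r1+r2)/C) = asin(15/75) = 11.5370°
wrap1 = wrap2 = π + 2β = 203.0739°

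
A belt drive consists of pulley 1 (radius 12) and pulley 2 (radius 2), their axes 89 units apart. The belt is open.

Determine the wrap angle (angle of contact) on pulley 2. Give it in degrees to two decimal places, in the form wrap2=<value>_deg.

wrap2=167.10_deg

open belt: β = asin((r2−r1)/C) = asin(-10/89) = -6.4514°
wrap1 = π − 2β = 192.9027°
wrap2 = π + 2β = 167.0973°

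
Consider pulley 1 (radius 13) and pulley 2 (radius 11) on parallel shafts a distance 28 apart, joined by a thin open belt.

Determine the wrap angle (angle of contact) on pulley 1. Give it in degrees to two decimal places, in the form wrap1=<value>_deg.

open belt: β = asin((r2−r1)/C) = asin(-2/28) = -4.0960°
wrap1 = π − 2β = 188.1921°
wrap2 = π + 2β = 171.8079°

wrap1=188.19_deg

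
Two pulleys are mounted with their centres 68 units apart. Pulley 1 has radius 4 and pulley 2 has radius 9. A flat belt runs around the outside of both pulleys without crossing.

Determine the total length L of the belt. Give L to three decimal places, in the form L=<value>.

L=177.209

open belt: β = asin((r2−r1)/C) = asin(5/68) = 4.2167°
wrap1 = π − 2β = 171.5665°
wrap2 = π + 2β = 188.4335°
tangent length = C·cosβ = 67.8159
L = r1·wrap1 + r2·wrap2 + 2·C·cosβ = 4·2.9944 + 9·3.2888 + 2·67.8159 = 177.2085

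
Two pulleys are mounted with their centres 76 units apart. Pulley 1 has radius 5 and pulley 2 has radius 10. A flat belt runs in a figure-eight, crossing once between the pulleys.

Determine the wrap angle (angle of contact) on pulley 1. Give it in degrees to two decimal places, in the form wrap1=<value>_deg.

wrap1=202.77_deg

crossed belt: β = asin((r1+r2)/C) = asin(15/76) = 11.3831°
wrap1 = wrap2 = π + 2β = 202.7662°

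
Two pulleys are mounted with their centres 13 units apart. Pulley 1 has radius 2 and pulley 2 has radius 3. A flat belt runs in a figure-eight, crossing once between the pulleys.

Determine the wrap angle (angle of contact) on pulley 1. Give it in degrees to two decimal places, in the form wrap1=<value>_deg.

wrap1=225.24_deg

crossed belt: β = asin((r1+r2)/C) = asin(5/13) = 22.6199°
wrap1 = wrap2 = π + 2β = 225.2397°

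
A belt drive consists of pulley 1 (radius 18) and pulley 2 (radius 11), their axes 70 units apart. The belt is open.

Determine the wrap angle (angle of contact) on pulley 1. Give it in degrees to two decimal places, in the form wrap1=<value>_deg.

open belt: β = asin((r2−r1)/C) = asin(-7/70) = -5.7392°
wrap1 = π − 2β = 191.4783°
wrap2 = π + 2β = 168.5217°

wrap1=191.48_deg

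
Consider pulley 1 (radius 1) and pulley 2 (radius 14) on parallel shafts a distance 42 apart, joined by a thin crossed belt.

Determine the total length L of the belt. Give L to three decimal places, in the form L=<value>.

L=136.540

crossed belt: β = asin((r1+r2)/C) = asin(15/42) = 20.9248°
wrap1 = wrap2 = π + 2β = 221.8497°
tangent length = C·cosβ = 39.2301
L = (r1+r2)·wrap + 2·C·cosβ = 15·3.8720 + 2·39.2301 = 136.5403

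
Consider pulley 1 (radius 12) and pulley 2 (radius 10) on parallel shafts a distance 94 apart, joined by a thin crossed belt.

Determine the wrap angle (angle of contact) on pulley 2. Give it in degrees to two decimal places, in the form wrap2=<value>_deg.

wrap2=207.07_deg

crossed belt: β = asin((r1+r2)/C) = asin(22/94) = 13.5352°
wrap1 = wrap2 = π + 2β = 207.0704°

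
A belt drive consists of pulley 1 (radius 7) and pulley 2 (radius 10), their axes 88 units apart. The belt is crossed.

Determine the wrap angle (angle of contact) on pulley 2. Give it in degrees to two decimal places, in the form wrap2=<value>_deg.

wrap2=202.28_deg

crossed belt: β = asin((r1+r2)/C) = asin(17/88) = 11.1385°
wrap1 = wrap2 = π + 2β = 202.2771°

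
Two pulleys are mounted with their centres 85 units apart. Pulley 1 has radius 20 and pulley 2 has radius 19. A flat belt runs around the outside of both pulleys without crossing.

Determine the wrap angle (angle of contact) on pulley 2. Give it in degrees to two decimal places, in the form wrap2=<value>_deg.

wrap2=178.65_deg

open belt: β = asin((r2−r1)/C) = asin(-1/85) = -0.6741°
wrap1 = π − 2β = 181.3482°
wrap2 = π + 2β = 178.6518°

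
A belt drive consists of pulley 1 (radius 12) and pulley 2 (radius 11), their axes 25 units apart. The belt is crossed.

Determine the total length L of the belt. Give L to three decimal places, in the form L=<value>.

L=145.584

crossed belt: β = asin((r1+r2)/C) = asin(23/25) = 66.9261°
wrap1 = wrap2 = π + 2β = 313.8522°
tangent length = C·cosβ = 9.7980
L = (r1+r2)·wrap + 2·C·cosβ = 23·5.4778 + 2·9.7980 = 145.5843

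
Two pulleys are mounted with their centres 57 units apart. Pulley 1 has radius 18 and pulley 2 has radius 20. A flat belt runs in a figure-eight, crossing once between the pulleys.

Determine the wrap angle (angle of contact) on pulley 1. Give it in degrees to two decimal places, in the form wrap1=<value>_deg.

wrap1=263.62_deg

crossed belt: β = asin((r1+r2)/C) = asin(38/57) = 41.8103°
wrap1 = wrap2 = π + 2β = 263.6206°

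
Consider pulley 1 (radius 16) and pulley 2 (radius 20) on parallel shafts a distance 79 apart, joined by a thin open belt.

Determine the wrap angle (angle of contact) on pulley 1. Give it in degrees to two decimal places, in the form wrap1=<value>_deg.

open belt: β = asin((r2−r1)/C) = asin(4/79) = 2.9023°
wrap1 = π − 2β = 174.1954°
wrap2 = π + 2β = 185.8046°

wrap1=174.20_deg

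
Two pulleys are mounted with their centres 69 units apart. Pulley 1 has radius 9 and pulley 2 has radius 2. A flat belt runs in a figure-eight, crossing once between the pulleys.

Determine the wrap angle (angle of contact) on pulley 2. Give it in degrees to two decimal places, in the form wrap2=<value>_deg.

wrap2=198.35_deg

crossed belt: β = asin((r1+r2)/C) = asin(11/69) = 9.1732°
wrap1 = wrap2 = π + 2β = 198.3465°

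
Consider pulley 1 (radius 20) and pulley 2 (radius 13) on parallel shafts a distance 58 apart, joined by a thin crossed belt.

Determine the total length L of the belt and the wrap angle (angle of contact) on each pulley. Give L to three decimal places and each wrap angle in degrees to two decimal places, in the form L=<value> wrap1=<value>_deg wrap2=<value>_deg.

crossed belt: β = asin((r1+r2)/C) = asin(33/58) = 34.6781°
wrap1 = wrap2 = π + 2β = 249.3562°
tangent length = C·cosβ = 47.6970
L = (r1+r2)·wrap + 2·C·cosβ = 33·4.3521 + 2·47.6970 = 239.0128

L=239.013 wrap1=249.36_deg wrap2=249.36_deg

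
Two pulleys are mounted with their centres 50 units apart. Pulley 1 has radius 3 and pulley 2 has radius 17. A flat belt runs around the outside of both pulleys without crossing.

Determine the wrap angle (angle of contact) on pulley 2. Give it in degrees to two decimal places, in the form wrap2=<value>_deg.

wrap2=212.52_deg

open belt: β = asin((r2−r1)/C) = asin(14/50) = 16.2602°
wrap1 = π − 2β = 147.4796°
wrap2 = π + 2β = 212.5204°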